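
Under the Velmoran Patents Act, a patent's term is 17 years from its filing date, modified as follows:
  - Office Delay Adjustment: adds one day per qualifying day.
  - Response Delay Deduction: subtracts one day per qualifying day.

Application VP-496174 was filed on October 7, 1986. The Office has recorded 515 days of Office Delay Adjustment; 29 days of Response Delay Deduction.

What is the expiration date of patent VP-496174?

Base term: filing date + 17 years → 7 October 2003.
Office Delay Adjustment: +515 days → 5 March 2005.
Response Delay Deduction: −29 days → 4 February 2005.

2005-02-04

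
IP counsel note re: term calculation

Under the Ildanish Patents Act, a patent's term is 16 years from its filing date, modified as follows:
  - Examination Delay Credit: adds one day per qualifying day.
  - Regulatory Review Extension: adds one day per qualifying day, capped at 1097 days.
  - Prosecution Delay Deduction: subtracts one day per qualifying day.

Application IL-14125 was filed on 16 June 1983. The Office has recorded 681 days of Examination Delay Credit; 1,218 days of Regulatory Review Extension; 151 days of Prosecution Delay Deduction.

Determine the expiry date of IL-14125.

2003-11-29

Base term: filing date + 16 years → 16 June 1999.
Examination Delay Credit: +681 days → 27 April 2001.
Regulatory Review Extension: 1218 days claimed exceeds the 1097-day cap, so +1097 days → 28 April 2004.
Prosecution Delay Deduction: −151 days → 29 November 2003.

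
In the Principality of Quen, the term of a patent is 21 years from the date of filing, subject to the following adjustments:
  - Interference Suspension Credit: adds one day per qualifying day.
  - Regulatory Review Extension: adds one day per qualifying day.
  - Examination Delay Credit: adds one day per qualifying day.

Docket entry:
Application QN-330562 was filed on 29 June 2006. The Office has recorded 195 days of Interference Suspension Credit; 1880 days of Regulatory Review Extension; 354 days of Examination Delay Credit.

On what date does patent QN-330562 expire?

February 21, 2034

Base term: filing date + 21 years → 29 June 2027.
Interference Suspension Credit: +195 days → 10 January 2028.
Regulatory Review Extension: +1880 days → 4 March 2033.
Examination Delay Credit: +354 days → 21 February 2034.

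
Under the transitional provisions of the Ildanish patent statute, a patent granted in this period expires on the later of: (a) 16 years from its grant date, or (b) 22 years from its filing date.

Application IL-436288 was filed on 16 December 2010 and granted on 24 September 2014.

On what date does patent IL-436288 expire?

2032-12-16

(a) grant + 16 years → 24 September 2030.
(b) filing + 22 years → 16 December 2032.
Later of the two: 16 December 2032.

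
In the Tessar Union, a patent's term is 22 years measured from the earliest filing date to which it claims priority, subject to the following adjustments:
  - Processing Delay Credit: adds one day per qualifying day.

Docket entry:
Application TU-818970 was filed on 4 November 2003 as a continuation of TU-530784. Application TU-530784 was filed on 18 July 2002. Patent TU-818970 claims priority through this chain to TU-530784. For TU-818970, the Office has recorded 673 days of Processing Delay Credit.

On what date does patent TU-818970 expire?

2026-05-22

Earliest priority filing: 18 July 2002.
Base term: 18 July 2002 + 22 years → 18 July 2024.
Processing Delay Credit: +673 days → 22 May 2026.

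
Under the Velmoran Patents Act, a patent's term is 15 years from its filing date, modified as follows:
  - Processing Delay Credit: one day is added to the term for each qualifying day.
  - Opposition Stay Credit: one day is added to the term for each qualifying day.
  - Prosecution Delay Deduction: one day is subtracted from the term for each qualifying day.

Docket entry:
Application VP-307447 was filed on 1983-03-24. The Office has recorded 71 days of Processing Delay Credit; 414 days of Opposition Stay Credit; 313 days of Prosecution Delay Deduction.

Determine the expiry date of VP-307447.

Base term: filing date + 15 years → 24 March 1998.
Processing Delay Credit: +71 days → 3 June 1998.
Opposition Stay Credit: +414 days → 22 July 1999.
Prosecution Delay Deduction: −313 days → 12 September 1998.

1998-09-12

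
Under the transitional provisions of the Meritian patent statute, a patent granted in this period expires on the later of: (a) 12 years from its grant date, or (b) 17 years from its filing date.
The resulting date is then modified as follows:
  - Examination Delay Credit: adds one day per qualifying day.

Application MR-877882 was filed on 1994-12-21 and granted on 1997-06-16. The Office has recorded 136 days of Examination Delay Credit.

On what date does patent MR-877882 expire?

(a) grant + 12 years → 16 June 2009.
(b) filing + 17 years → 21 December 2011.
Later of the two: 21 December 2011.
Examination Delay Credit: +136 days → 5 May 2012.

2012-05-05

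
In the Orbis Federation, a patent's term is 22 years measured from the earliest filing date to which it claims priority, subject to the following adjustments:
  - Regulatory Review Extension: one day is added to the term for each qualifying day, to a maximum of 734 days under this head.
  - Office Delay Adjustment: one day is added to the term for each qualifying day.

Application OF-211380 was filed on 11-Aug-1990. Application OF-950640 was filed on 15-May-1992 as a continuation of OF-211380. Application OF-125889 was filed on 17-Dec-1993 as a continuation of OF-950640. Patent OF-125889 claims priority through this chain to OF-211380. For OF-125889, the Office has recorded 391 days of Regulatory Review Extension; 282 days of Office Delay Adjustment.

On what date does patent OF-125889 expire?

Earliest priority filing: 11 August 1990.
Base term: 11 August 1990 + 22 years → 11 August 2012.
Regulatory Review Extension: 391 days (within the 734-day cap) → +391 days → 6 September 2013.
Office Delay Adjustment: +282 days → 15 June 2014.

June 15, 2014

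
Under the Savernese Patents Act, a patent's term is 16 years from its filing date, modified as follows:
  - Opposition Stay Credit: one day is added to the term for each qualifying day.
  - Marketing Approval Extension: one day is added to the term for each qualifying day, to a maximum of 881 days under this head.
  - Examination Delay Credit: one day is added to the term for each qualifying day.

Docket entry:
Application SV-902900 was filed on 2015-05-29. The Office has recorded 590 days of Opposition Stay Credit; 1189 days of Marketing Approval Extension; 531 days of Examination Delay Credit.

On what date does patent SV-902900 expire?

Base term: filing date + 16 years → 29 May 2031.
Opposition Stay Credit: +590 days → 8 January 2033.
Marketing Approval Extension: 1189 days claimed exceeds the 881-day cap, so +881 days → 8 June 2035.
Examination Delay Credit: +531 days → 20 November 2036.

November 20, 2036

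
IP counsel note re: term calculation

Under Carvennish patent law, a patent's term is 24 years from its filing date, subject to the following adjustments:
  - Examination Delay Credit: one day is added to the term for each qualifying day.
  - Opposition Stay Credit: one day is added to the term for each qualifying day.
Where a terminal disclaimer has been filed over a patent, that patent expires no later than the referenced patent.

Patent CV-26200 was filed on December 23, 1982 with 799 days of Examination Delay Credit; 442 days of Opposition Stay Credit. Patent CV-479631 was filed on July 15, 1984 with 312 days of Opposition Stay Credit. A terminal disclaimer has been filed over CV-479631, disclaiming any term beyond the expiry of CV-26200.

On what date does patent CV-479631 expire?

Natural term of CV-479631:
  Base: filing + 24 years → 15 July 2008.
  Opposition Stay Credit: +312 days → 23 May 2009.
Expiry of referenced patent CV-26200:
  Base: filing + 24 years → 23 December 2006.
  Examination Delay Credit: +799 days → 1 March 2009.
  Opposition Stay Credit: +442 days → 17 May 2010.
Terminal disclaimer: CV-479631 expires on the earlier of 23 May 2009 and 17 May 2010.

May 23, 2009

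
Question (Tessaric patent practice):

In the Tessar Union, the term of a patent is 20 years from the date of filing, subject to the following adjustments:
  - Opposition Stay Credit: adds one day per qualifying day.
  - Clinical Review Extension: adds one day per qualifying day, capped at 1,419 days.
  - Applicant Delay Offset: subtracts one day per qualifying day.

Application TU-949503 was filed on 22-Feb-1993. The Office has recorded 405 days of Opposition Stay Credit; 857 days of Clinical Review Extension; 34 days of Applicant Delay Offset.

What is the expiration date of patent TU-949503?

July 4, 2016

Base term: filing date + 20 years → 22 February 2013.
Opposition Stay Credit: +405 days → 3 April 2014.
Clinical Review Extension: 857 days (within the 1419-day cap) → +857 days → 7 August 2016.
Applicant Delay Offset: −34 days → 4 July 2016.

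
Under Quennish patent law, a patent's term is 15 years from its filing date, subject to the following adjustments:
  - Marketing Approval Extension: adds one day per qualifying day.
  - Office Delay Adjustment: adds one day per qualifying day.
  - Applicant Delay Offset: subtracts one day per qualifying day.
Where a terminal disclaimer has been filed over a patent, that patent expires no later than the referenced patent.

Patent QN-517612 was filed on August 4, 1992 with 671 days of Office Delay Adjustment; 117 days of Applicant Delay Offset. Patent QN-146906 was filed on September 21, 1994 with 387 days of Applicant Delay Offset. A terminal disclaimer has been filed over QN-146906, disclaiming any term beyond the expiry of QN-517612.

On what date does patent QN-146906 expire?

Natural term of QN-146906:
  Base: filing + 15 years → 21 September 2009.
  Applicant Delay Offset: −387 days → 30 August 2008.
Expiry of referenced patent QN-517612:
  Base: filing + 15 years → 4 August 2007.
  Office Delay Adjustment: +671 days → 5 June 2009.
  Applicant Delay Offset: −117 days → 8 February 2009.
Terminal disclaimer: QN-146906 expires on the earlier of 30 August 2008 and 8 February 2009.

August 30, 2008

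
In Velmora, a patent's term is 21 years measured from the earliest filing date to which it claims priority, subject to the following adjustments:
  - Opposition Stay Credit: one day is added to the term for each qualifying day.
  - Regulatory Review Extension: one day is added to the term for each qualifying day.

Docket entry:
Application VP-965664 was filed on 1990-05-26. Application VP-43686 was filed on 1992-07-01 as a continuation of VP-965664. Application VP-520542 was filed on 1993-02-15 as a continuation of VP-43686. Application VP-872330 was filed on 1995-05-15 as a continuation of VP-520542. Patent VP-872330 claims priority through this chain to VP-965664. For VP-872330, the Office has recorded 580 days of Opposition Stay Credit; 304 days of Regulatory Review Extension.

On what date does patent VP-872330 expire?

Earliest priority filing: 26 May 1990.
Base term: 26 May 1990 + 21 years → 26 May 2011.
Opposition Stay Credit: +580 days → 26 December 2012.
Regulatory Review Extension: +304 days → 26 October 2013.

2013-10-26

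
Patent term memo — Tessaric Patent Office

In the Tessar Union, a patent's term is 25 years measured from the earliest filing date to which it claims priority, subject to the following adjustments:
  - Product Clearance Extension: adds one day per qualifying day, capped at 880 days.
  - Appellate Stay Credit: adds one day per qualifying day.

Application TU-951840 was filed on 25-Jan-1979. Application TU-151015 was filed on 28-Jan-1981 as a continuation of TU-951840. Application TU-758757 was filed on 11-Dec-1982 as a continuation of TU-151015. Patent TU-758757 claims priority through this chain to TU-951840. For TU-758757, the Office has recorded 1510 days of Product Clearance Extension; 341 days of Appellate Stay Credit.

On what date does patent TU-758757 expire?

Earliest priority filing: 25 January 1979.
Base term: 25 January 1979 + 25 years → 25 January 2004.
Product Clearance Extension: 1510 days claimed exceeds the 880-day cap, so +880 days → 23 June 2006.
Appellate Stay Credit: +341 days → 30 May 2007.

May 30, 2007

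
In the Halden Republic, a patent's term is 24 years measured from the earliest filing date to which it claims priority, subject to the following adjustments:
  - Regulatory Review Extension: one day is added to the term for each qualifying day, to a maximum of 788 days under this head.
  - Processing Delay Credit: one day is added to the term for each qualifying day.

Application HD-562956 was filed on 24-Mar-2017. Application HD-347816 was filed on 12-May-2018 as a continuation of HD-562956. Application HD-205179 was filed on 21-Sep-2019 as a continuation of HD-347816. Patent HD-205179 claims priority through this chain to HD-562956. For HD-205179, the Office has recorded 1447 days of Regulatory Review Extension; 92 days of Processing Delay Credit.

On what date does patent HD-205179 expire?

2043-08-21

Earliest priority filing: 24 March 2017.
Base term: 24 March 2017 + 24 years → 24 March 2041.
Regulatory Review Extension: 1447 days claimed exceeds the 788-day cap, so +788 days → 21 May 2043.
Processing Delay Credit: +92 days → 21 August 2043.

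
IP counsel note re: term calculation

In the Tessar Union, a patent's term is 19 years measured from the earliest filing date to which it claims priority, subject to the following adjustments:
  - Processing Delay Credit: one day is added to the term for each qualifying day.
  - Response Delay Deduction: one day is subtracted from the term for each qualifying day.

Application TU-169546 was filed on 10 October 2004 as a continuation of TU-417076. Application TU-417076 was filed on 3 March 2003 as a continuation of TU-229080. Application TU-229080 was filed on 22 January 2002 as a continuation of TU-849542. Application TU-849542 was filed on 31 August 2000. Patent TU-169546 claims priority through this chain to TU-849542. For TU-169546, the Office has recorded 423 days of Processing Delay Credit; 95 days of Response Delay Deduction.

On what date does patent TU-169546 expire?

Earliest priority filing: 31 August 2000.
Base term: 31 August 2000 + 19 years → 31 August 2019.
Processing Delay Credit: +423 days → 27 October 2020.
Response Delay Deduction: −95 days → 24 July 2020.

July 24, 2020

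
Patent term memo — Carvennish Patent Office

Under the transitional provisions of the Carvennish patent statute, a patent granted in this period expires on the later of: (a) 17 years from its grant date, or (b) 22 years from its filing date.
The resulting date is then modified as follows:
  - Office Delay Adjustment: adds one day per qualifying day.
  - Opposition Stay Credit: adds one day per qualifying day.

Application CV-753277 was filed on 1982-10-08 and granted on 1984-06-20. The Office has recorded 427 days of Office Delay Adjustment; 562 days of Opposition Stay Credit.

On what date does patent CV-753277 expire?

(a) grant + 17 years → 20 June 2001.
(b) filing + 22 years → 8 October 2004.
Later of the two: 8 October 2004.
Office Delay Adjustment: +427 days → 9 December 2005.
Opposition Stay Credit: +562 days → 24 June 2007.

June 24, 2007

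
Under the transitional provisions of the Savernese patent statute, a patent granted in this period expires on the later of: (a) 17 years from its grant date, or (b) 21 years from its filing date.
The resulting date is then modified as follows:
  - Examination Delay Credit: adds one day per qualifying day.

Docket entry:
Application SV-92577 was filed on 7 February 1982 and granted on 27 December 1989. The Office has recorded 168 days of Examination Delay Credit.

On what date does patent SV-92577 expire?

(a) grant + 17 years → 27 December 2006.
(b) filing + 21 years → 7 February 2003.
Later of the two: 27 December 2006.
Examination Delay Credit: +168 days → 13 June 2007.

2007-06-13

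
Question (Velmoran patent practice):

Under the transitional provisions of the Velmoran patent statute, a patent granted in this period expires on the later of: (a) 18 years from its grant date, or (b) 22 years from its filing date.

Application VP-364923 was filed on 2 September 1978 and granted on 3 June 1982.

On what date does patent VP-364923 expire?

September 2, 2000

(a) grant + 18 years → 3 June 2000.
(b) filing + 22 years → 2 September 2000.
Later of the two: 2 September 2000.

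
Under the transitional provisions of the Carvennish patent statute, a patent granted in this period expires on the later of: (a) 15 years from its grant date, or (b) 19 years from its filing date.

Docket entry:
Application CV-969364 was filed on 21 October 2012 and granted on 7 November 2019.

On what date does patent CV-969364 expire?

November 7, 2034

(a) grant + 15 years → 7 November 2034.
(b) filing + 19 years → 21 October 2031.
Later of the two: 7 November 2034.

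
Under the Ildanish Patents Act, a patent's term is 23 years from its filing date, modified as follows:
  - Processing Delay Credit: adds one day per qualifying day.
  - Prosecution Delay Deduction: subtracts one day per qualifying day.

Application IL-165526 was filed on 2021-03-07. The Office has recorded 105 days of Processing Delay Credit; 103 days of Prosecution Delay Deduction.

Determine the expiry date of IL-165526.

Base term: filing date + 23 years → 7 March 2044.
Processing Delay Credit: +105 days → 20 June 2044.
Prosecution Delay Deduction: −103 days → 9 March 2044.

2044-03-09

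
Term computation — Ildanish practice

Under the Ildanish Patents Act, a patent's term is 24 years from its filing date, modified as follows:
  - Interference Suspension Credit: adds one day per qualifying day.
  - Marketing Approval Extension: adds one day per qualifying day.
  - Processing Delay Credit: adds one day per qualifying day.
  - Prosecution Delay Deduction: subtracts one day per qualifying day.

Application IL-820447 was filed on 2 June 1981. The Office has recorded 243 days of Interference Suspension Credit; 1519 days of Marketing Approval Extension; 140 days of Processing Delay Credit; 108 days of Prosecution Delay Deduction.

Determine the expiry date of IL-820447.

2010-05-01

Base term: filing date + 24 years → 2 June 2005.
Interference Suspension Credit: +243 days → 31 January 2006.
Marketing Approval Extension: +1519 days → 30 March 2010.
Processing Delay Credit: +140 days → 17 August 2010.
Prosecution Delay Deduction: −108 days → 1 May 2010.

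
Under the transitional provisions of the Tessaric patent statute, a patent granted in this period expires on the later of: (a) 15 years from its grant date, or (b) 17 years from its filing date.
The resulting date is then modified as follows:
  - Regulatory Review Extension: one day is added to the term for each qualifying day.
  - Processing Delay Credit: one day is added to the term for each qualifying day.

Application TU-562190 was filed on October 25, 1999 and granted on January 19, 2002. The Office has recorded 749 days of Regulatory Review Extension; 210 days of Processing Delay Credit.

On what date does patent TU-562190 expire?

September 5, 2019

(a) grant + 15 years → 19 January 2017.
(b) filing + 17 years → 25 October 2016.
Later of the two: 19 January 2017.
Regulatory Review Extension: +749 days → 7 February 2019.
Processing Delay Credit: +210 days → 5 September 2019.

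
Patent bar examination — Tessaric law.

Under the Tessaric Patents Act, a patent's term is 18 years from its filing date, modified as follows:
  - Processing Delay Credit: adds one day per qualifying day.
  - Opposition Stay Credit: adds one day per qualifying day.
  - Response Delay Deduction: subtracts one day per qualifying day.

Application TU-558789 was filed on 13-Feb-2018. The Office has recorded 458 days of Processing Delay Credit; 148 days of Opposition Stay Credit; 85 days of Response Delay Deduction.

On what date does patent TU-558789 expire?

Base term: filing date + 18 years → 13 February 2036.
Processing Delay Credit: +458 days → 16 May 2037.
Opposition Stay Credit: +148 days → 11 October 2037.
Response Delay Deduction: −85 days → 18 July 2037.

2037-07-18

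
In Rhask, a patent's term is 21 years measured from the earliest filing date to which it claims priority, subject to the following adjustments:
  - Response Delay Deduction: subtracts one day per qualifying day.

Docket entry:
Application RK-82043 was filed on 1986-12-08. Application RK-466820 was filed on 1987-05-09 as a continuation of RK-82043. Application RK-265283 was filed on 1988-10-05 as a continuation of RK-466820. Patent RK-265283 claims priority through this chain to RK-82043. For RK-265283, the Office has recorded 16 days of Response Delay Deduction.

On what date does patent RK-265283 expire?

2007-11-22

Earliest priority filing: 8 December 1986.
Base term: 8 December 1986 + 21 years → 8 December 2007.
Response Delay Deduction: −16 days → 22 November 2007.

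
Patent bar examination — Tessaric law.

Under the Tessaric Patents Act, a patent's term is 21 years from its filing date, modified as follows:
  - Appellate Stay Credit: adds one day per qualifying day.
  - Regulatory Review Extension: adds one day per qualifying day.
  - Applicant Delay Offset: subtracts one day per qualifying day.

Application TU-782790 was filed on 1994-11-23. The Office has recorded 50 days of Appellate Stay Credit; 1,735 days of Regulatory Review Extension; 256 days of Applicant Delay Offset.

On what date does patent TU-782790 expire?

Base term: filing date + 21 years → 23 November 2015.
Appellate Stay Credit: +50 days → 12 January 2016.
Regulatory Review Extension: +1735 days → 12 October 2020.
Applicant Delay Offset: −256 days → 30 January 2020.

January 30, 2020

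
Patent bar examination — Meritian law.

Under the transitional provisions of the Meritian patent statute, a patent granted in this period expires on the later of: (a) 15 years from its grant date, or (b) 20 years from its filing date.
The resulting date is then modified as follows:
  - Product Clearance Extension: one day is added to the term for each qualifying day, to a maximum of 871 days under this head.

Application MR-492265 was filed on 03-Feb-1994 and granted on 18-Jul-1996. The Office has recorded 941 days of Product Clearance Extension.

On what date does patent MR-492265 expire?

2016-06-23

(a) grant + 15 years → 18 July 2011.
(b) filing + 20 years → 3 February 2014.
Later of the two: 3 February 2014.
Product Clearance Extension: 941 days claimed exceeds the 871-day cap, so +871 days → 23 June 2016.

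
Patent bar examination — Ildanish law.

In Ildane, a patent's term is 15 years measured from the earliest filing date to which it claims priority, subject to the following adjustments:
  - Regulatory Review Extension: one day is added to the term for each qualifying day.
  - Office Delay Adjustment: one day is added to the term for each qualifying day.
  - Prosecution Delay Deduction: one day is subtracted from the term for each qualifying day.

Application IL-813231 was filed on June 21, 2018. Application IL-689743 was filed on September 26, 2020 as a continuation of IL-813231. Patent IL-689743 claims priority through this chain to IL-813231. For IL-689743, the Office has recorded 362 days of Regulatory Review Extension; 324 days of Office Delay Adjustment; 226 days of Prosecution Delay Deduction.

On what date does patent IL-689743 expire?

Earliest priority filing: 21 June 2018.
Base term: 21 June 2018 + 15 years → 21 June 2033.
Regulatory Review Extension: +362 days → 18 June 2034.
Office Delay Adjustment: +324 days → 8 May 2035.
Prosecution Delay Deduction: −226 days → 24 September 2034.

2034-09-24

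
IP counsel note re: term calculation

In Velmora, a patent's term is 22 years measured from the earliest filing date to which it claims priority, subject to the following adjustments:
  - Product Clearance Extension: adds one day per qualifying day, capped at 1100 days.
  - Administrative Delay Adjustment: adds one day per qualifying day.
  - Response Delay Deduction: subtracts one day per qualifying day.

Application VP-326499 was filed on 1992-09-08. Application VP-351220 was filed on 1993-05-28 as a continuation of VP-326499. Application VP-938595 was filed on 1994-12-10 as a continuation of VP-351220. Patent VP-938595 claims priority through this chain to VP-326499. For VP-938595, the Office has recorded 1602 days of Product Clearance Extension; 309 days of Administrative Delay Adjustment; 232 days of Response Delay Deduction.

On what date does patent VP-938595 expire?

2017-11-28

Earliest priority filing: 8 September 1992.
Base term: 8 September 1992 + 22 years → 8 September 2014.
Product Clearance Extension: 1602 days claimed exceeds the 1100-day cap, so +1100 days → 12 September 2017.
Administrative Delay Adjustment: +309 days → 18 July 2018.
Response Delay Deduction: −232 days → 28 November 2017.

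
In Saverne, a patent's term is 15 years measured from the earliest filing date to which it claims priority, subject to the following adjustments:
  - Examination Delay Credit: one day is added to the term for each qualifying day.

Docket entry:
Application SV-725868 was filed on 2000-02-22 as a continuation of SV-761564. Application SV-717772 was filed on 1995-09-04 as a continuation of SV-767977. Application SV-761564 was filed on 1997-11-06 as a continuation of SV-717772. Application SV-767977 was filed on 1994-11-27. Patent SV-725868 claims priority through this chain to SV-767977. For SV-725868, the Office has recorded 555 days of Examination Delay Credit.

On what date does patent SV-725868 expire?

Earliest priority filing: 27 November 1994.
Base term: 27 November 1994 + 15 years → 27 November 2009.
Examination Delay Credit: +555 days → 5 June 2011.

June 5, 2011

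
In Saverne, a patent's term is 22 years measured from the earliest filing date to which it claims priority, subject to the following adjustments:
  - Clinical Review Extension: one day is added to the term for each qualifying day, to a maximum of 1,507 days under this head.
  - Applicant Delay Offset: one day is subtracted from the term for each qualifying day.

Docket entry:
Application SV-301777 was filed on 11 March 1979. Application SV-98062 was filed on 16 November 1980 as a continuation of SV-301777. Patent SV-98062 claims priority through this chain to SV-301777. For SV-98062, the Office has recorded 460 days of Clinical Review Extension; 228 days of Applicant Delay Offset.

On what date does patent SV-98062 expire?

2001-10-29

Earliest priority filing: 11 March 1979.
Base term: 11 March 1979 + 22 years → 11 March 2001.
Clinical Review Extension: 460 days (within the 1507-day cap) → +460 days → 14 June 2002.
Applicant Delay Offset: −228 days → 29 October 2001.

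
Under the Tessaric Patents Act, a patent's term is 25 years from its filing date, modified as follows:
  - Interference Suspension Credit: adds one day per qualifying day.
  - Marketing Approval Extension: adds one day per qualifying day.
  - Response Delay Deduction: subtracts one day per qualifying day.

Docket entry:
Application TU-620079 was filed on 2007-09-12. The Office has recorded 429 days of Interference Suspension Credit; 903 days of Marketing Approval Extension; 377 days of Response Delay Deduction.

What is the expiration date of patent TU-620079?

Base term: filing date + 25 years → 12 September 2032.
Interference Suspension Credit: +429 days → 15 November 2033.
Marketing Approval Extension: +903 days → 6 May 2036.
Response Delay Deduction: −377 days → 25 April 2035.

2035-04-25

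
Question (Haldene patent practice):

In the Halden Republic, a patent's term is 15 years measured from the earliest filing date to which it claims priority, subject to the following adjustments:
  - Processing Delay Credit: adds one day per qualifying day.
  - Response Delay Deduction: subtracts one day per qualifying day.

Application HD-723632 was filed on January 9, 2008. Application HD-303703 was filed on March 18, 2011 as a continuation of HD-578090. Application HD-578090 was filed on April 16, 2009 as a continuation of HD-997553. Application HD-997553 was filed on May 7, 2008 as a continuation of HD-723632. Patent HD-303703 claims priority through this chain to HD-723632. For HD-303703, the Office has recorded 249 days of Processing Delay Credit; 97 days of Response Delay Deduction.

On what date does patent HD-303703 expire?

Earliest priority filing: 9 January 2008.
Base term: 9 January 2008 + 15 years → 9 January 2023.
Processing Delay Credit: +249 days → 15 September 2023.
Response Delay Deduction: −97 days → 10 June 2023.

2023-06-10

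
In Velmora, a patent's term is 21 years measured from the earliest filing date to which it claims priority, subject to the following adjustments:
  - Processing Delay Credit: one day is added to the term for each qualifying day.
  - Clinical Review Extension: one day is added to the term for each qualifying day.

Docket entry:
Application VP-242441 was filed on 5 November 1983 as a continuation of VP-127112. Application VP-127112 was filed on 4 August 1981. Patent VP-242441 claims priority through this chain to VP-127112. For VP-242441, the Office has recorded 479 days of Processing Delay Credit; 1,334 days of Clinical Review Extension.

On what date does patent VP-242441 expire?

Earliest priority filing: 4 August 1981.
Base term: 4 August 1981 + 21 years → 4 August 2002.
Processing Delay Credit: +479 days → 26 November 2003.
Clinical Review Extension: +1334 days → 22 July 2007.

2007-07-22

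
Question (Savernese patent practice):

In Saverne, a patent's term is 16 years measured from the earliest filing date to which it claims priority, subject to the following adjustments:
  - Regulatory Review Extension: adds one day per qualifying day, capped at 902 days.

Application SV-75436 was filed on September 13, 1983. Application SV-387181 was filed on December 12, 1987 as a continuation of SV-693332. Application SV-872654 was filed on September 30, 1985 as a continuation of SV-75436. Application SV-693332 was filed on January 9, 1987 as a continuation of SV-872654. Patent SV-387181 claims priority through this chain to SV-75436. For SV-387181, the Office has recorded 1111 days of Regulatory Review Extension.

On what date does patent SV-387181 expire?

Earliest priority filing: 13 September 1983.
Base term: 13 September 1983 + 16 years → 13 September 1999.
Regulatory Review Extension: 1111 days claimed exceeds the 902-day cap, so +902 days → 3 March 2002.

March 3, 2002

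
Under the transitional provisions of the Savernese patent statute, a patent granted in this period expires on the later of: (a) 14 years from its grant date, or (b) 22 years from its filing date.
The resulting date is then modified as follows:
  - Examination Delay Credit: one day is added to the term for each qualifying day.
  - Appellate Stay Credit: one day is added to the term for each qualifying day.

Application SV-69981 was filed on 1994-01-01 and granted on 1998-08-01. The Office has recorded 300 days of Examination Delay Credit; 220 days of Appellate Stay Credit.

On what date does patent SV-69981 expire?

2017-06-04

(a) grant + 14 years → 1 August 2012.
(b) filing + 22 years → 1 January 2016.
Later of the two: 1 January 2016.
Examination Delay Credit: +300 days → 27 October 2016.
Appellate Stay Credit: +220 days → 4 June 2017.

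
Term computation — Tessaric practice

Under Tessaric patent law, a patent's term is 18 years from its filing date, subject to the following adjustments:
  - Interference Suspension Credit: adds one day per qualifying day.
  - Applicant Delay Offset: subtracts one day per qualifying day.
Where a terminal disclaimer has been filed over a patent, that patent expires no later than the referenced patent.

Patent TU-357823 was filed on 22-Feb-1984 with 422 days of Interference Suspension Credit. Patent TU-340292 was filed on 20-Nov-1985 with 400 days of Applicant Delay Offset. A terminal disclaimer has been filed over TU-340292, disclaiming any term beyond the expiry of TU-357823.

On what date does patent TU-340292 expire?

2002-10-16

Natural term of TU-340292:
  Base: filing + 18 years → 20 November 2003.
  Applicant Delay Offset: −400 days → 16 October 2002.
Expiry of referenced patent TU-357823:
  Base: filing + 18 years → 22 February 2002.
  Interference Suspension Credit: +422 days → 20 April 2003.
Terminal disclaimer: TU-340292 expires on the earlier of 16 October 2002 and 20 April 2003.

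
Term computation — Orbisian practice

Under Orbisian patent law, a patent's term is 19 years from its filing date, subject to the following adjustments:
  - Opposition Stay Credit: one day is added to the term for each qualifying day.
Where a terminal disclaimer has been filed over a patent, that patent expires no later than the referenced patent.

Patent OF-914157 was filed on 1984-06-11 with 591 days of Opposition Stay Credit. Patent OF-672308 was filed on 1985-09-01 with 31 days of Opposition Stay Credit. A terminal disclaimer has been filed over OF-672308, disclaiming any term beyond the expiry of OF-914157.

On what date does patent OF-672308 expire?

Natural term of OF-672308:
  Base: filing + 19 years → 1 September 2004.
  Opposition Stay Credit: +31 days → 2 October 2004.
Expiry of referenced patent OF-914157:
  Base: filing + 19 years → 11 June 2003.
  Opposition Stay Credit: +591 days → 22 January 2005.
Terminal disclaimer: OF-672308 expires on the earlier of 2 October 2004 and 22 January 2005.

2004-10-02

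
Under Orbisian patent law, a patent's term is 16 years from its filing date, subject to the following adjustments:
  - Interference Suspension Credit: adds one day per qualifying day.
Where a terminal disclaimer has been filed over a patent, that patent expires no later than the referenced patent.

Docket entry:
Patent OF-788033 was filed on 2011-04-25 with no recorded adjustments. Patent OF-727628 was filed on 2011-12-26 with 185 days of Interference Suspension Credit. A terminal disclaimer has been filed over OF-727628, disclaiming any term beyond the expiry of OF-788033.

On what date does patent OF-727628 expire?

April 25, 2027

Natural term of OF-727628:
  Base: filing + 16 years → 26 December 2027.
  Interference Suspension Credit: +185 days → 28 June 2028.
Expiry of referenced patent OF-788033:
  Base: filing + 16 years → 25 April 2027.
Terminal disclaimer: OF-727628 expires on the earlier of 28 June 2028 and 25 April 2027.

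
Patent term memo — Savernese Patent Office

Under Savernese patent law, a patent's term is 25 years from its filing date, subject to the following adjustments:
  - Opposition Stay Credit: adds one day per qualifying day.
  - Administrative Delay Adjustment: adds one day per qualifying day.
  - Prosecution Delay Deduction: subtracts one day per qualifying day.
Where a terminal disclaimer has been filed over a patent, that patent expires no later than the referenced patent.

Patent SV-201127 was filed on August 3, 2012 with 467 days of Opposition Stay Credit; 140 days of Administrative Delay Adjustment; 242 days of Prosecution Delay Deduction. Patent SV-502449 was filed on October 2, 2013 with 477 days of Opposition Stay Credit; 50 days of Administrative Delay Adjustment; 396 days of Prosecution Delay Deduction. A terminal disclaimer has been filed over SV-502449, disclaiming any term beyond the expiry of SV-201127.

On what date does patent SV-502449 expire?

Natural term of SV-502449:
  Base: filing + 25 years → 2 October 2038.
  Opposition Stay Credit: +477 days → 22 January 2040.
  Administrative Delay Adjustment: +50 days → 12 March 2040.
  Prosecution Delay Deduction: −396 days → 10 February 2039.
Expiry of referenced patent SV-201127:
  Base: filing + 25 years → 3 August 2037.
  Opposition Stay Credit: +467 days → 13 November 2038.
  Administrative Delay Adjustment: +140 days → 2 April 2039.
  Prosecution Delay Deduction: −242 days → 3 August 2038.
Terminal disclaimer: SV-502449 expires on the earlier of 10 February 2039 and 3 August 2038.

2038-08-03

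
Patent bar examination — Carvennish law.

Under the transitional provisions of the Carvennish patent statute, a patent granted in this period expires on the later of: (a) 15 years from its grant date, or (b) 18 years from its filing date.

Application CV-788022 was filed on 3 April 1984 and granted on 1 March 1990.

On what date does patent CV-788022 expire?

March 1, 2005

(a) grant + 15 years → 1 March 2005.
(b) filing + 18 years → 3 April 2002.
Later of the two: 1 March 2005.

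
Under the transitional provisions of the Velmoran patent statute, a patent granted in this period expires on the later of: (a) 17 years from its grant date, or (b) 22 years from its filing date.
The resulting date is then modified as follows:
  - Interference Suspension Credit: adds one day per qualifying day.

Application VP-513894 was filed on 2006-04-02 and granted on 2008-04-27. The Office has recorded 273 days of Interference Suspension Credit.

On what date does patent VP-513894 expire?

2028-12-31

(a) grant + 17 years → 27 April 2025.
(b) filing + 22 years → 2 April 2028.
Later of the two: 2 April 2028.
Interference Suspension Credit: +273 days → 31 December 2028.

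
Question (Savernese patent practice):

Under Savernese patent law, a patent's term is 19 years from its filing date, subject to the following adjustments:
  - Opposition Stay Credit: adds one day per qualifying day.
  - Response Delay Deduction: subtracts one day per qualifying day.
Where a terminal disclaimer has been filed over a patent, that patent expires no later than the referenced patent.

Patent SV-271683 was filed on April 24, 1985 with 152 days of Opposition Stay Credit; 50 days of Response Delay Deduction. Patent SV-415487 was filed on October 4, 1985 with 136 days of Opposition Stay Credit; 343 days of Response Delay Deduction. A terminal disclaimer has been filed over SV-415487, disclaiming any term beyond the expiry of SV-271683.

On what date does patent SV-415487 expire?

March 11, 2004

Natural term of SV-415487:
  Base: filing + 19 years → 4 October 2004.
  Opposition Stay Credit: +136 days → 17 February 2005.
  Response Delay Deduction: −343 days → 11 March 2004.
Expiry of referenced patent SV-271683:
  Base: filing + 19 years → 24 April 2004.
  Opposition Stay Credit: +152 days → 23 September 2004.
  Response Delay Deduction: −50 days → 4 August 2004.
Terminal disclaimer: SV-415487 expires on the earlier of 11 March 2004 and 4 August 2004.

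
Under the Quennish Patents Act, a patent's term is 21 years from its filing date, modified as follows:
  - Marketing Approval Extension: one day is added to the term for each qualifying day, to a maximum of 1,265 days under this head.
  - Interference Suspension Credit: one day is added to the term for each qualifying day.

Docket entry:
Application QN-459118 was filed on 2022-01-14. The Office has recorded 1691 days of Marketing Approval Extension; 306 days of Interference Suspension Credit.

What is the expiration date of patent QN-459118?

Base term: filing date + 21 years → 14 January 2043.
Marketing Approval Extension: 1691 days claimed exceeds the 1265-day cap, so +1265 days → 2 July 2046.
Interference Suspension Credit: +306 days → 4 May 2047.

2047-05-04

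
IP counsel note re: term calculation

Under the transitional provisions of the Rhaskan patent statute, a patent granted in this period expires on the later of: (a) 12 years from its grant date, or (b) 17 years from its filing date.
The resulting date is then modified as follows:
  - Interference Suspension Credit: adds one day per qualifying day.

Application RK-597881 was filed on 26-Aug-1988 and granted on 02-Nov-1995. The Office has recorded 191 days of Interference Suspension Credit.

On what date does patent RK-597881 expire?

(a) grant + 12 years → 2 November 2007.
(b) filing + 17 years → 26 August 2005.
Later of the two: 2 November 2007.
Interference Suspension Credit: +191 days → 11 May 2008.

May 11, 2008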